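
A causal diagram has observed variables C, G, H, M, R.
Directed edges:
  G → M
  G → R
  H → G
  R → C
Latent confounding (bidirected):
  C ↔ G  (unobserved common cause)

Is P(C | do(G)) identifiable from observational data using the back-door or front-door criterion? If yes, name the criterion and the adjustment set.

P(C|do(G)): frontdoor, adjust for {R}.

desc(G)\{G}={C,M,R}; candidates ⊆ {H}.
G↔C: latent back-door arc(s) into G.
size 0: {}; under {} G still reaches {C,H} ∋ C.
size 1: {H}; under {H} G still reaches {C} ∋ C.
G↔C cannot be blocked by any observed set — no back-door set.
{R}: (i) intercepts every directed G→C path; (ii) no back-door G→{R}; (iii) {G} blocks every back-door {R}→C. Front-door holds.
P(C|do(G)) = Σ_{R} P(R|G) Σ_{G'} P(C|R,G')P(G').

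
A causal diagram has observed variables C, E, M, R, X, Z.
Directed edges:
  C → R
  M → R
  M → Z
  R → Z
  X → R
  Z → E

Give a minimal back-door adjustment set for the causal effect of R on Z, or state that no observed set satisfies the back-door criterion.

R→Z: minimal back-door set {M}.

desc(R)\{R}={E,Z}; candidates ⊆ {C,M,X}.
size 0: {}; under {} R still reaches {C,E,M,X,Z} ∋ Z.
{M}: R⊥Z given {M} in G with R→· removed — back-door holds.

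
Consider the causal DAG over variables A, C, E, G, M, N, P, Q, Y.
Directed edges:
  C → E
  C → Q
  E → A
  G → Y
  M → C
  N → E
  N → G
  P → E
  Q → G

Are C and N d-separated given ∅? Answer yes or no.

Yes — C ⊥ N | ∅.

Bayes-Ball from C | ∅ reaches {A,E,G,M,Q,Y}.
N ∉ reach(C|∅) ⇒ C ⊥ N | ∅.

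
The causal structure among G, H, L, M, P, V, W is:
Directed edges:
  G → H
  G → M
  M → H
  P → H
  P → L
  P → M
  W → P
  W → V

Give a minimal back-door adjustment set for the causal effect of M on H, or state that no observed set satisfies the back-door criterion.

M→H: minimal back-door set {G, P}.

desc(M)\{M}={H}; candidates ⊆ {G,L,P,V,W}.
size 0: {}; under {} M still reaches {G,H,L,P,V,W} ∋ H.
size 1: {G}, {L}, {P} …(+2); under {G} M still reaches {H,L,P,V,W} ∋ H.
{G,P}: M⊥H given {G,P} in G with M→· removed — back-door holds.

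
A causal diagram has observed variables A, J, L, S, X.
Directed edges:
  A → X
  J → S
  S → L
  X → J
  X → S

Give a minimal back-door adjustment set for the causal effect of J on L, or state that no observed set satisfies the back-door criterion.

J→L: minimal back-door set {X}.

desc(J)\{J}={L,S}; candidates ⊆ {A,X}.
size 0: {}; under {} J still reaches {A,L,S,X} ∋ L.
{X}: J⊥L given {X} in G with J→· removed — back-door holds.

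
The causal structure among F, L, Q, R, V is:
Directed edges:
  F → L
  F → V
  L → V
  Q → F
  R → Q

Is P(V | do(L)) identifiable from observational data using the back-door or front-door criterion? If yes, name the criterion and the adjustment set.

desc(L)\{L}={V}; candidates ⊆ {F,Q,R}.
size 0: {}; under {} L still reaches {F,Q,R,V} ∋ V.
{F}: L⊥V given {F} in G with L→· removed — back-door holds.
P(V|do(L)) = Σ_{F} P(V|L,F)·P(F).

P(V|do(L)): backdoor, adjust for {F}.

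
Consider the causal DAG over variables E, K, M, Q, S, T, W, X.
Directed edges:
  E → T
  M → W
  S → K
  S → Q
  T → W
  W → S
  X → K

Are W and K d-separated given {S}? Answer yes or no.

Yes — W ⊥ K | {S}.

Bayes-Ball from W | {S} reaches {E,M,T}.
K ∉ reach(W|{S}) ⇒ W ⊥ K | {S}.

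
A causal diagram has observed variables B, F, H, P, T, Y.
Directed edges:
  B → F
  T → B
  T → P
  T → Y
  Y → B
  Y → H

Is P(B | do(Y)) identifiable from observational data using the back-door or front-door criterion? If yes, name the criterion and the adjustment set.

P(B|do(Y)): backdoor, adjust for {T}.

desc(Y)\{Y}={B,F,H}; candidates ⊆ {P,T}.
size 0: {}; under {} Y still reaches {B,F,P,T} ∋ B.
{T}: Y⊥B given {T} in G with Y→· removed — back-door holds.
P(B|do(Y)) = Σ_{T} P(B|Y,T)·P(T).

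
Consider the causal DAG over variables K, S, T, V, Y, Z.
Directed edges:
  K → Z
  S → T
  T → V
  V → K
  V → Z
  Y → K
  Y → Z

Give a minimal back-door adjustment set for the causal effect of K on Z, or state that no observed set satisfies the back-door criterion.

K→Z: minimal back-door set {V, Y}.

desc(K)\{K}={Z}; candidates ⊆ {S,T,V,Y}.
size 0: {}; under {} K still reaches {S,T,V,Y,Z} ∋ Z.
size 1: {S}, {T}, {V} …(+1); under {S} K still reaches {T,V,Y,Z} ∋ Z.
{V,Y}: K⊥Z given {V,Y} in G with K→· removed — back-door holds.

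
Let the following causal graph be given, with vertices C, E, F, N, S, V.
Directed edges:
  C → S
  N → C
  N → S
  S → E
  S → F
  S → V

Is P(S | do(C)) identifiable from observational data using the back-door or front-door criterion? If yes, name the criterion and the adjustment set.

desc(C)\{C}={E,F,S,V}; candidates ⊆ {N}.
size 0: {}; under {} C still reaches {E,F,N,S,V} ∋ S.
{N}: C⊥S given {N} in G with C→· removed — back-door holds.
P(S|do(C)) = Σ_{N} P(S|C,N)·P(N).

P(S|do(C)): backdoor, adjust for {N}.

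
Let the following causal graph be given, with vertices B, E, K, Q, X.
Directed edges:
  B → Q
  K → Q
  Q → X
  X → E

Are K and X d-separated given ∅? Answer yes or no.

No — K and X are d-connected given ∅.

Bayes-Ball from K | ∅ reaches {E,Q,X}.
X ∈ reach(K|∅) ⇒ K ⊥̸ X | ∅.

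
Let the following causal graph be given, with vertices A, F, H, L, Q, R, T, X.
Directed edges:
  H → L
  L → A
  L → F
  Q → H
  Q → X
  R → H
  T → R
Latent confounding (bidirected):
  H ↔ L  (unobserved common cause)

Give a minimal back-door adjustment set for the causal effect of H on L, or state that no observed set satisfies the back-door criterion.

H→L: no observed back-door set.

desc(H)\{H}={A,F,L}; candidates ⊆ {Q,R,T,X}.
H↔L: latent back-door arc(s) into H.
size 0: {}; under {} H still reaches {A,F,L,Q,R,T,X} ∋ L.
size 1: {Q}, {R}, {T} …(+1); under {Q} H still reaches {A,F,L,R,T} ∋ L.
size 2: {Q,R}, {Q,T}, {Q,X} …(+3); under {Q,R} H still reaches {A,F,L} ∋ L.
H↔L cannot be blocked by any observed set — no back-door set.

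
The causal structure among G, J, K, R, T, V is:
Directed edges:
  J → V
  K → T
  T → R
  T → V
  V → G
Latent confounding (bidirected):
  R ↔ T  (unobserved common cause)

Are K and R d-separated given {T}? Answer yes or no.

Bayes-Ball from K | {T} reaches {R}.
R ∈ reach(K|{T}) ⇒ K ⊥̸ R | {T}.

No — K and R are d-connected given {T}.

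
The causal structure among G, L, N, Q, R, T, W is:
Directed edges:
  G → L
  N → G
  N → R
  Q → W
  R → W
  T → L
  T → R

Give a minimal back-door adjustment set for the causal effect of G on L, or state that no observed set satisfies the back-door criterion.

desc(G)\{G}={L}; candidates ⊆ {N,Q,R,T,W}.
∅: G⊥L given ∅ in G with G→· removed — back-door holds.

G→L: minimal back-door set ∅.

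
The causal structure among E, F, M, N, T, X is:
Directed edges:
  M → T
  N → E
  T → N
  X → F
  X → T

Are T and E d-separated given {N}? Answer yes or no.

Bayes-Ball from T | {N} reaches {F,M,X}.
E ∉ reach(T|{N}) ⇒ T ⊥ E | {N}.

Yes — T ⊥ E | {N}.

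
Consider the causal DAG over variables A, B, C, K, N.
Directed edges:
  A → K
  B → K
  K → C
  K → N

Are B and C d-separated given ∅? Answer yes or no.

Bayes-Ball from B | ∅ reaches {C,K,N}.
C ∈ reach(B|∅) ⇒ B ⊥̸ C | ∅.

No — B and C are d-connected given ∅.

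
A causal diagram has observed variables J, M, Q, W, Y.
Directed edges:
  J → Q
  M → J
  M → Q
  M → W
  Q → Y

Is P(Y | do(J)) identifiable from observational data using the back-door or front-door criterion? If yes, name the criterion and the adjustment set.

P(Y|do(J)): backdoor, adjust for {M}.

desc(J)\{J}={Q,Y}; candidates ⊆ {M,W}.
size 0: {}; under {} J still reaches {M,Q,W,Y} ∋ Y.
{M}: J⊥Y given {M} in G with J→· removed — back-door holds.
P(Y|do(J)) = Σ_{M} P(Y|J,M)·P(M).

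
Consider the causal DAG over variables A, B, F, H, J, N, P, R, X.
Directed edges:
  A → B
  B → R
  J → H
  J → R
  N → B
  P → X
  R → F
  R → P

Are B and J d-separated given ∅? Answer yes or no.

Bayes-Ball from B | ∅ reaches {A,F,N,P,R,X}.
J ∉ reach(B|∅) ⇒ B ⊥ J | ∅.

Yes — B ⊥ J | ∅.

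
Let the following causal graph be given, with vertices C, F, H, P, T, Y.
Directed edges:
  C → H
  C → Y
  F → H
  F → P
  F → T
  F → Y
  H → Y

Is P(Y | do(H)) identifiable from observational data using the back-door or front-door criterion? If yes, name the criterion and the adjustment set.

P(Y|do(H)): backdoor, adjust for {C, F}.

desc(H)\{H}={Y}; candidates ⊆ {C,F,P,T}.
size 0: {}; under {} H still reaches {C,F,P,T,Y} ∋ Y.
size 1: {C}, {F}, {P} …(+1); under {C} H still reaches {F,P,T,Y} ∋ Y.
{C,F}: H⊥Y given {C,F} in G with H→· removed — back-door holds.
P(Y|do(H)) = Σ_{C,F} P(Y|H,C,F)·P(C,F).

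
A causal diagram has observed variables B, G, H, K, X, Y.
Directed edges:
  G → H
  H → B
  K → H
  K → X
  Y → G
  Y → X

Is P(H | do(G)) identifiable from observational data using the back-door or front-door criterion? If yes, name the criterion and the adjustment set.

P(H|do(G)): backdoor, adjust for ∅.

desc(G)\{G}={B,H}; candidates ⊆ {K,X,Y}.
∅: G⊥H given ∅ in G with G→· removed — back-door holds.
P(H|do(G)) = P(H|G) — no adjustment needed.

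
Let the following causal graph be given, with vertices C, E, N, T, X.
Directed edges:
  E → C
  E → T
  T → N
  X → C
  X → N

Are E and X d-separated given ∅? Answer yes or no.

Yes — E ⊥ X | ∅.

Bayes-Ball from E | ∅ reaches {C,N,T}.
X ∉ reach(E|∅) ⇒ E ⊥ X | ∅.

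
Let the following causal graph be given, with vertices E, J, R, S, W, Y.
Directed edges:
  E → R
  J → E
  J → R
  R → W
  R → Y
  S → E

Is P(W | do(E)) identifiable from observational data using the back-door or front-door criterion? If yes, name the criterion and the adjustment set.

P(W|do(E)): backdoor, adjust for {J}.

desc(E)\{E}={R,W,Y}; candidates ⊆ {J,S}.
size 0: {}; under {} E still reaches {J,R,S,W,Y} ∋ W.
{J}: E⊥W given {J} in G with E→· removed — back-door holds.
P(W|do(E)) = Σ_{J} P(W|E,J)·P(J).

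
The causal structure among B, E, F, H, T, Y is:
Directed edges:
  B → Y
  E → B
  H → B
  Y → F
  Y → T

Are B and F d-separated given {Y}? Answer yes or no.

Bayes-Ball from B | {Y} reaches {E,H}.
F ∉ reach(B|{Y}) ⇒ B ⊥ F | {Y}.

Yes — B ⊥ F | {Y}.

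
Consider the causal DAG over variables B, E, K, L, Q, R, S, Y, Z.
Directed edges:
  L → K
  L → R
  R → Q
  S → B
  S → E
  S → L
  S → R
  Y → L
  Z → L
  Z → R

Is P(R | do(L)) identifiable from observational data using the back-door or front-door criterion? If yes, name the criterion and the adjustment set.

desc(L)\{L}={K,Q,R}; candidates ⊆ {B,E,S,Y,Z}.
size 0: {}; under {} L still reaches {B,E,Q,R,S,Y,Z} ∋ R.
size 1: {B}, {E}, {S} …(+2); under {B} L still reaches {E,Q,R,S,Y,Z} ∋ R.
{S,Z}: L⊥R given {S,Z} in G with L→· removed — back-door holds.
P(R|do(L)) = Σ_{S,Z} P(R|L,S,Z)·P(S,Z).

P(R|do(L)): backdoor, adjust for {S, Z}.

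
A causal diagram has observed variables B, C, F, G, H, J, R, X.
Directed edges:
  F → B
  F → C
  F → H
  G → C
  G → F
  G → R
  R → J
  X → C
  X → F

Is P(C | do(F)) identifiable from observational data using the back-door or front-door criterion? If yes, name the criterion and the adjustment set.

desc(F)\{F}={B,C,H}; candidates ⊆ {G,J,R,X}.
size 0: {}; under {} F still reaches {C,G,J,R,X} ∋ C.
size 1: {G}, {J}, {R} …(+1); under {G} F still reaches {C,X} ∋ C.
{G,X}: F⊥C given {G,X} in G with F→· removed — back-door holds.
P(C|do(F)) = Σ_{G,X} P(C|F,G,X)·P(G,X).

P(C|do(F)): backdoor, adjust for {G, X}.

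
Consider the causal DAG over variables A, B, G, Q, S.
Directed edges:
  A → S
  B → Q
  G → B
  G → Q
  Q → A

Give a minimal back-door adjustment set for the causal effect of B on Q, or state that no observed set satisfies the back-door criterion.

desc(B)\{B}={A,Q,S}; candidates ⊆ {G}.
size 0: {}; under {} B still reaches {A,G,Q,S} ∋ Q.
{G}: B⊥Q given {G} in G with B→· removed — back-door holds.

B→Q: minimal back-door set {G}.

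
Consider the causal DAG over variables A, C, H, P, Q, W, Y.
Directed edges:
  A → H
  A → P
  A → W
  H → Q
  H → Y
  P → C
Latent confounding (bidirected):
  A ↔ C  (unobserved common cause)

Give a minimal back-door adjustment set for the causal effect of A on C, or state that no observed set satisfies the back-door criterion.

A→C: no observed back-door set.

desc(A)\{A}={C,H,P,Q,W,Y}; candidates ⊆ {—}.
A↔C: latent back-door arc(s) into A.
size 0: {}; under {} A still reaches {C} ∋ C.
A↔C cannot be blocked by any observed set — no back-door set.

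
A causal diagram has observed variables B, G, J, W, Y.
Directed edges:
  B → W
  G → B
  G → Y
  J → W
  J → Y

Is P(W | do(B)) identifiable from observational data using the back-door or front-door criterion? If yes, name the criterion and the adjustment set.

desc(B)\{B}={W}; candidates ⊆ {G,J,Y}.
∅: B⊥W given ∅ in G with B→· removed — back-door holds.
P(W|do(B)) = P(W|B) — no adjustment needed.

P(W|do(B)): backdoor, adjust for ∅.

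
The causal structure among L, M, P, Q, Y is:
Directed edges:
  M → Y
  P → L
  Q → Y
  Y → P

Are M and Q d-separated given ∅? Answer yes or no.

Yes — M ⊥ Q | ∅.

Bayes-Ball from M | ∅ reaches {L,P,Y}.
Q ∉ reach(M|∅) ⇒ M ⊥ Q | ∅.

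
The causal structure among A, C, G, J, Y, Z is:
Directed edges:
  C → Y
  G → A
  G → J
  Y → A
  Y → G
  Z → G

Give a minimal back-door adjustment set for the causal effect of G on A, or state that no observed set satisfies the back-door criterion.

desc(G)\{G}={A,J}; candidates ⊆ {C,Y,Z}.
size 0: {}; under {} G still reaches {A,C,Y,Z} ∋ A.
{Y}: G⊥A given {Y} in G with G→· removed — back-door holds.

G→A: minimal back-door set {Y}.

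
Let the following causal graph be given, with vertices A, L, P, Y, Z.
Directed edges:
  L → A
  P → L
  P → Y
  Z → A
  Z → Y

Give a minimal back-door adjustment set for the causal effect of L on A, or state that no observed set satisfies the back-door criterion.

L→A: minimal back-door set ∅.

desc(L)\{L}={A}; candidates ⊆ {P,Y,Z}.
∅: L⊥A given ∅ in G with L→· removed — back-door holds.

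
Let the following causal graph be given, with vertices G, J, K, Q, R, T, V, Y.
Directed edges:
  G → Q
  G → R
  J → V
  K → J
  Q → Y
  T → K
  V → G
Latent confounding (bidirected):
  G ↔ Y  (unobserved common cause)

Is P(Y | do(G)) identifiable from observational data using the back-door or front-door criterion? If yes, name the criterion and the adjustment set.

P(Y|do(G)): frontdoor, adjust for {Q}.

desc(G)\{G}={Q,R,Y}; candidates ⊆ {J,K,T,V}.
G↔Y: latent back-door arc(s) into G.
size 0: {}; under {} G still reaches {J,K,T,V,Y} ∋ Y.
size 1: {J}, {K}, {T} …(+1); under {J} G still reaches {V,Y} ∋ Y.
size 2: {J,K}, {J,T}, {J,V} …(+3); under {J,K} G still reaches {V,Y} ∋ Y.
G↔Y cannot be blocked by any observed set — no back-door set.
{Q}: (i) intercepts every directed G→Y path; (ii) no back-door G→{Q}; (iii) {G} blocks every back-door {Q}→Y. Front-door holds.
P(Y|do(G)) = Σ_{Q} P(Q|G) Σ_{G'} P(Y|Q,G')P(G').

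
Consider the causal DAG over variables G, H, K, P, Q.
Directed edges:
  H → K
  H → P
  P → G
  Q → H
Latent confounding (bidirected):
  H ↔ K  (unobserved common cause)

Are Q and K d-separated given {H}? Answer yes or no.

No — Q and K are d-connected given {H}.

Bayes-Ball from Q | {H} reaches {K}.
K ∈ reach(Q|{H}) ⇒ Q ⊥̸ K | {H}.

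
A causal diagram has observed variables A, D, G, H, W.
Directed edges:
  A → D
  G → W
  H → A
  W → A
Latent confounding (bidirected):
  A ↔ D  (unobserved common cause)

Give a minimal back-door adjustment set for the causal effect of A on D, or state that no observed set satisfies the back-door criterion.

desc(A)\{A}={D}; candidates ⊆ {G,H,W}.
A↔D: latent back-door arc(s) into A.
size 0: {}; under {} A still reaches {D,G,H,W} ∋ D.
size 1: {G}, {H}, {W}; under {G} A still reaches {D,H,W} ∋ D.
size 2: {G,H}, {G,W}, {H,W}; under {G,H} A still reaches {D,W} ∋ D.
A↔D cannot be blocked by any observed set — no back-door set.

A→D: no observed back-door set.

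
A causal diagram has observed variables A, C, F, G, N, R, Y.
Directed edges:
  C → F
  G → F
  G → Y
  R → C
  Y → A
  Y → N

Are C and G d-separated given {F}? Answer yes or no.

No — C and G are d-connected given {F}.

Bayes-Ball from C | {F} reaches {A,G,N,R,Y}.
G ∈ reach(C|{F}) ⇒ C ⊥̸ G | {F}.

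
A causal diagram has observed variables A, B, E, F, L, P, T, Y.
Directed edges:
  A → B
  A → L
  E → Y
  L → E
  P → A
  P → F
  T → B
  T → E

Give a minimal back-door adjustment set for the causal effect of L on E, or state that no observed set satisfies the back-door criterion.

L→E: minimal back-door set ∅.

desc(L)\{L}={E,Y}; candidates ⊆ {A,B,F,P,T}.
∅: L⊥E given ∅ in G with L→· removed — back-door holds.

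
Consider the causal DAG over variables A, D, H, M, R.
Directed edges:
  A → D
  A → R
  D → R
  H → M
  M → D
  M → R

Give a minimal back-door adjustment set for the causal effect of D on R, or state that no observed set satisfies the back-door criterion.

desc(D)\{D}={R}; candidates ⊆ {A,H,M}.
size 0: {}; under {} D still reaches {A,H,M,R} ∋ R.
size 1: {A}, {H}, {M}; under {A} D still reaches {H,M,R} ∋ R.
{A,M}: D⊥R given {A,M} in G with D→· removed — back-door holds.

D→R: minimal back-door set {A, M}.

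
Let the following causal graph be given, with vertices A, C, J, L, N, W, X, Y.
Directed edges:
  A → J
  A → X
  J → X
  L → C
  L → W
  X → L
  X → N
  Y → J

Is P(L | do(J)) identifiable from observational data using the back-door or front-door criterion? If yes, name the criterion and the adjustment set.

P(L|do(J)): backdoor, adjust for {A}.

desc(J)\{J}={C,L,N,W,X}; candidates ⊆ {A,Y}.
size 0: {}; under {} J still reaches {A,C,L,N,W,X,Y} ∋ L.
{A}: J⊥L given {A} in G with J→· removed — back-door holds.
P(L|do(J)) = Σ_{A} P(L|J,A)·P(A).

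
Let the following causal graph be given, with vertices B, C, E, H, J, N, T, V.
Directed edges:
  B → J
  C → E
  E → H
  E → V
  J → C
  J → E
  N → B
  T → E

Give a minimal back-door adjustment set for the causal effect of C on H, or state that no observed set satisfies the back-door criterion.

C→H: minimal back-door set {J}.

desc(C)\{C}={E,H,V}; candidates ⊆ {B,J,N,T}.
size 0: {}; under {} C still reaches {B,E,H,J,N,V} ∋ H.
{J}: C⊥H given {J} in G with C→· removed — back-door holds.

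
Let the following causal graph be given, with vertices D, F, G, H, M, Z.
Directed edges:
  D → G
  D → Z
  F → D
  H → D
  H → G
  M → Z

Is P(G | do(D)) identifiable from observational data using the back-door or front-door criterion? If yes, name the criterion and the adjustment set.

P(G|do(D)): backdoor, adjust for {H}.

desc(D)\{D}={G,Z}; candidates ⊆ {F,H,M}.
size 0: {}; under {} D still reaches {F,G,H} ∋ G.
{H}: D⊥G given {H} in G with D→· removed — back-door holds.
P(G|do(D)) = Σ_{H} P(G|D,H)·P(H).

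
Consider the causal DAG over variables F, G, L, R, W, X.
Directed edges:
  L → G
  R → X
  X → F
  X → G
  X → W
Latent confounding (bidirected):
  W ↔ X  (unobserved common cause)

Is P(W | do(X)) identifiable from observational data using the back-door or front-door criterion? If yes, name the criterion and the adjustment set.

desc(X)\{X}={F,G,W}; candidates ⊆ {L,R}.
X↔W: latent back-door arc(s) into X.
size 0: {}; under {} X still reaches {R,W} ∋ W.
size 1: {L}, {R}; under {L} X still reaches {R,W} ∋ W.
size 2: {L,R}; under {L,R} X still reaches {W} ∋ W.
X↔W cannot be blocked by any observed set — no back-door set.
No mediator lies on a directed X→…→W path.
Neither criterion identifies P(W|do(X)) in this graph.

P(W|do(X)): not identifiable (no BD/FD set).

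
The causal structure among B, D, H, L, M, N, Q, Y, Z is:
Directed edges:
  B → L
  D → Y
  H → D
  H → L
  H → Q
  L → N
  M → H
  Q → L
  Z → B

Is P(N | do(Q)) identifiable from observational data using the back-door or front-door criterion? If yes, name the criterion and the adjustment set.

desc(Q)\{Q}={L,N}; candidates ⊆ {B,D,H,M,Y,Z}.
size 0: {}; under {} Q still reaches {D,H,L,M,N,Y} ∋ N.
{H}: Q⊥N given {H} in G with Q→· removed — back-door holds.
P(N|do(Q)) = Σ_{H} P(N|Q,H)·P(H).

P(N|do(Q)): backdoor, adjust for {H}.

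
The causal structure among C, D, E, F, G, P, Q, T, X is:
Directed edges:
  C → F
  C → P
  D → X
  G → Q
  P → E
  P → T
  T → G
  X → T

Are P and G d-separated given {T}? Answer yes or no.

Bayes-Ball from P | {T} reaches {C,D,E,F,X}.
G ∉ reach(P|{T}) ⇒ P ⊥ G | {T}.

Yes — P ⊥ G | {T}.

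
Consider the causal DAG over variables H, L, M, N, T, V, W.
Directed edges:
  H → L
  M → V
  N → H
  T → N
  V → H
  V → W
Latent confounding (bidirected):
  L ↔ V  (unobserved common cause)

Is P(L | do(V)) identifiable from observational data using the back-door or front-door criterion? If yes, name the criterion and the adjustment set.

P(L|do(V)): frontdoor, adjust for {H}.

desc(V)\{V}={H,L,W}; candidates ⊆ {M,N,T}.
V↔L: latent back-door arc(s) into V.
size 0: {}; under {} V still reaches {L,M} ∋ L.
size 1: {M}, {N}, {T}; under {M} V still reaches {L} ∋ L.
size 2: {M,N}, {M,T}, {N,T}; under {M,N} V still reaches {L} ∋ L.
V↔L cannot be blocked by any observed set — no back-door set.
{H}: (i) intercepts every directed V→L path; (ii) no back-door V→{H}; (iii) {V} blocks every back-door {H}→L. Front-door holds.
P(L|do(V)) = Σ_{H} P(H|V) Σ_{V'} P(L|H,V')P(V').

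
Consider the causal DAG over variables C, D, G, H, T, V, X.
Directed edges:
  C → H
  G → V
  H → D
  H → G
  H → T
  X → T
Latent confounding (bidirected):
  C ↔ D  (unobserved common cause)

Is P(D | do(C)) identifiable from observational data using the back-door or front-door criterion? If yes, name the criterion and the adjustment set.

P(D|do(C)): frontdoor, adjust for {H}.

desc(C)\{C}={D,G,H,T,V}; candidates ⊆ {X}.
C↔D: latent back-door arc(s) into C.
size 0: {}; under {} C still reaches {D} ∋ D.
size 1: {X}; under {X} C still reaches {D} ∋ D.
C↔D cannot be blocked by any observed set — no back-door set.
{H}: (i) intercepts every directed C→D path; (ii) no back-door C→{H}; (iii) {C} blocks every back-door {H}→D. Front-door holds.
P(D|do(C)) = Σ_{H} P(H|C) Σ_{C'} P(D|H,C')P(C').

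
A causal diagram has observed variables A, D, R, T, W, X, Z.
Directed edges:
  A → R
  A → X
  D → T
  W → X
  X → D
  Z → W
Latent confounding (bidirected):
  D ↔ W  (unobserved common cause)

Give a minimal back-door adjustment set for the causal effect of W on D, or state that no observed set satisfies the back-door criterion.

desc(W)\{W}={D,T,X}; candidates ⊆ {A,R,Z}.
W↔D: latent back-door arc(s) into W.
size 0: {}; under {} W still reaches {D,T,Z} ∋ D.
size 1: {A}, {R}, {Z}; under {A} W still reaches {D,T,Z} ∋ D.
size 2: {A,R}, {A,Z}, {R,Z}; under {A,R} W still reaches {D,T,Z} ∋ D.
W↔D cannot be blocked by any observed set — no back-door set.

W→D: no observed back-door set.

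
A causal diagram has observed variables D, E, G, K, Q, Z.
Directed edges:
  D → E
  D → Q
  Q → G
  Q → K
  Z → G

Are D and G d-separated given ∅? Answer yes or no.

No — D and G are d-connected given ∅.

Bayes-Ball from D | ∅ reaches {E,G,K,Q}.
G ∈ reach(D|∅) ⇒ D ⊥̸ G | ∅.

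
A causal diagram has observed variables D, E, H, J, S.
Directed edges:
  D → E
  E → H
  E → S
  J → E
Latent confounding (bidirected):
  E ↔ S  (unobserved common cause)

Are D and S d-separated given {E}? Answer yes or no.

No — D and S are d-connected given {E}.

Bayes-Ball from D | {E} reaches {J,S}.
S ∈ reach(D|{E}) ⇒ D ⊥̸ S | {E}.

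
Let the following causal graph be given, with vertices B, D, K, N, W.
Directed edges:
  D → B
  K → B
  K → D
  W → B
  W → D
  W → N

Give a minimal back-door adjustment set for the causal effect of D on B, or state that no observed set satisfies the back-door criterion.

desc(D)\{D}={B}; candidates ⊆ {K,N,W}.
size 0: {}; under {} D still reaches {B,K,N,W} ∋ B.
size 1: {K}, {N}, {W}; under {K} D still reaches {B,N,W} ∋ B.
{K,W}: D⊥B given {K,W} in G with D→· removed — back-door holds.

D→B: minimal back-door set {K, W}.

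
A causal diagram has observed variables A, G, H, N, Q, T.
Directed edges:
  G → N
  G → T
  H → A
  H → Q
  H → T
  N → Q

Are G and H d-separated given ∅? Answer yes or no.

Bayes-Ball from G | ∅ reaches {N,Q,T}.
H ∉ reach(G|∅) ⇒ G ⊥ H | ∅.

Yes — G ⊥ H | ∅.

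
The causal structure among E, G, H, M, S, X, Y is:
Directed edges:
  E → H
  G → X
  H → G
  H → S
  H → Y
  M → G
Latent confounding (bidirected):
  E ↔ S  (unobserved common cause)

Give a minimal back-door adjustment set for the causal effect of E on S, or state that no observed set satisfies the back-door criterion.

desc(E)\{E}={G,H,S,X,Y}; candidates ⊆ {M}.
E↔S: latent back-door arc(s) into E.
size 0: {}; under {} E still reaches {S} ∋ S.
size 1: {M}; under {M} E still reaches {S} ∋ S.
E↔S cannot be blocked by any observed set — no back-door set.

E→S: no observed back-door set.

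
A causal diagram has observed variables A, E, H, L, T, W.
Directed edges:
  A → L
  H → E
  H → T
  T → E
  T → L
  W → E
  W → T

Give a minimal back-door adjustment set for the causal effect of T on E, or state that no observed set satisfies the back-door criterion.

T→E: minimal back-door set {H, W}.

desc(T)\{T}={E,L}; candidates ⊆ {A,H,W}.
size 0: {}; under {} T still reaches {E,H,W} ∋ E.
size 1: {A}, {H}, {W}; under {A} T still reaches {E,H,W} ∋ E.
{H,W}: T⊥E given {H,W} in G with T→· removed — back-door holds.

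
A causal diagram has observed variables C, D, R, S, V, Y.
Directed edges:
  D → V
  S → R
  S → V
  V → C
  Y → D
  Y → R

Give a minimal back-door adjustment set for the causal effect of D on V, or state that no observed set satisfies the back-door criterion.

desc(D)\{D}={C,V}; candidates ⊆ {R,S,Y}.
∅: D⊥V given ∅ in G with D→· removed — back-door holds.

D→V: minimal back-door set ∅.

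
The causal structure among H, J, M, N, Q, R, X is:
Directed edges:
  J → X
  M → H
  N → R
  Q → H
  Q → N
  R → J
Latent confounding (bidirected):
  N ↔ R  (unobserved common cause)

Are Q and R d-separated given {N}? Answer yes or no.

Bayes-Ball from Q | {N} reaches {H,J,R,X}.
R ∈ reach(Q|{N}) ⇒ Q ⊥̸ R | {N}.

No — Q and R are d-connected given {N}.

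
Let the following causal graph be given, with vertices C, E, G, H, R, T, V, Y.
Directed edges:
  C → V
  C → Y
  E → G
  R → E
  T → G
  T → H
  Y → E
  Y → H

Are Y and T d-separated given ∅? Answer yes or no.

Yes — Y ⊥ T | ∅.

Bayes-Ball from Y | ∅ reaches {C,E,G,H,V}.
T ∉ reach(Y|∅) ⇒ Y ⊥ T | ∅.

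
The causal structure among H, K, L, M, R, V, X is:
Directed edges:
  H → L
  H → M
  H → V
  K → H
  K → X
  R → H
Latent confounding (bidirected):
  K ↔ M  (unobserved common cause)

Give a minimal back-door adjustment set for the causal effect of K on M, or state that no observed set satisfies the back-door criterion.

desc(K)\{K}={H,L,M,V,X}; candidates ⊆ {R}.
K↔M: latent back-door arc(s) into K.
size 0: {}; under {} K still reaches {M} ∋ M.
size 1: {R}; under {R} K still reaches {M} ∋ M.
K↔M cannot be blocked by any observed set — no back-door set.

K→M: no observed back-door set.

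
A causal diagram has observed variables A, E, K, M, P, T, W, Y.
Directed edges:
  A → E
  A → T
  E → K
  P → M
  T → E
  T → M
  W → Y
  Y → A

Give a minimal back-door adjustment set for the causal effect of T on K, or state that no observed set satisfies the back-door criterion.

desc(T)\{T}={E,K,M}; candidates ⊆ {A,P,W,Y}.
size 0: {}; under {} T still reaches {A,E,K,W,Y} ∋ K.
{A}: T⊥K given {A} in G with T→· removed — back-door holds.

T→K: minimal back-door set {A}.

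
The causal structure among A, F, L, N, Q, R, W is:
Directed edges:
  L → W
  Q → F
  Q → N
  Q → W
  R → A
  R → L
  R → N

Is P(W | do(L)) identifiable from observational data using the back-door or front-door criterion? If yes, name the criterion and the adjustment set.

P(W|do(L)): backdoor, adjust for ∅.

desc(L)\{L}={W}; candidates ⊆ {A,F,N,Q,R}.
∅: L⊥W given ∅ in G with L→· removed — back-door holds.
P(W|do(L)) = P(W|L) — no adjustment needed.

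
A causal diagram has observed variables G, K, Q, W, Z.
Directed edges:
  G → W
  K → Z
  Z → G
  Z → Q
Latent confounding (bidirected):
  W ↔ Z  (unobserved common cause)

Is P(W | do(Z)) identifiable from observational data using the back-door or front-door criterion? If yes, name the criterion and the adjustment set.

desc(Z)\{Z}={G,Q,W}; candidates ⊆ {K}.
Z↔W: latent back-door arc(s) into Z.
size 0: {}; under {} Z still reaches {K,W} ∋ W.
size 1: {K}; under {K} Z still reaches {W} ∋ W.
Z↔W cannot be blocked by any observed set — no back-door set.
{G}: (i) intercepts every directed Z→W path; (ii) no back-door Z→{G}; (iii) {Z} blocks every back-door {G}→W. Front-door holds.
P(W|do(Z)) = Σ_{G} P(G|Z) Σ_{Z'} P(W|G,Z')P(Z').

P(W|do(Z)): frontdoor, adjust for {G}.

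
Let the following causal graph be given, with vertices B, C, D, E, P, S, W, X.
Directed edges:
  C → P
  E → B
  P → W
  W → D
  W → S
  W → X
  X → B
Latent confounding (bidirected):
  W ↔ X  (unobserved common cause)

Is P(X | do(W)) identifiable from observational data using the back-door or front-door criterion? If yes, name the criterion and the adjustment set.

P(X|do(W)): not identifiable (no BD/FD set).

desc(W)\{W}={B,D,S,X}; candidates ⊆ {C,E,P}.
W↔X: latent back-door arc(s) into W.
size 0: {}; under {} W still reaches {B,C,P,X} ∋ X.
size 1: {C}, {E}, {P}; under {C} W still reaches {B,P,X} ∋ X.
size 2: {C,E}, {C,P}, {E,P}; under {C,E} W still reaches {B,P,X} ∋ X.
W↔X cannot be blocked by any observed set — no back-door set.
No mediator lies on a directed W→…→X path.
Neither criterion identifies P(X|do(W)) in this graph.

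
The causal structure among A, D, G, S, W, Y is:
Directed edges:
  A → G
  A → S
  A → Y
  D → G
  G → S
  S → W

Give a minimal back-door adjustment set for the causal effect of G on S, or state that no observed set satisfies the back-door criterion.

G→S: minimal back-door set {A}.

desc(G)\{G}={S,W}; candidates ⊆ {A,D,Y}.
size 0: {}; under {} G still reaches {A,D,S,W,Y} ∋ S.
{A}: G⊥S given {A} in G with G→· removed — back-door holds.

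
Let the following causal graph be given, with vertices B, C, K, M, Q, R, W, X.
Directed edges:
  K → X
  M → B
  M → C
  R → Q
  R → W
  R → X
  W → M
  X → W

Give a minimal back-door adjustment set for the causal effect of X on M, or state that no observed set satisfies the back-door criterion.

desc(X)\{X}={B,C,M,W}; candidates ⊆ {K,Q,R}.
size 0: {}; under {} X still reaches {B,C,K,M,Q,R,W} ∋ M.
{R}: X⊥M given {R} in G with X→· removed — back-door holds.

X→M: minimal back-door set {R}.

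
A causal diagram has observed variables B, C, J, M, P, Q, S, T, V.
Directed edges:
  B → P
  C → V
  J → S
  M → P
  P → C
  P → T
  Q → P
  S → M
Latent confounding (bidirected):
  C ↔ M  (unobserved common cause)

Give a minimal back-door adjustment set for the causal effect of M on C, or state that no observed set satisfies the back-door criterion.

desc(M)\{M}={C,P,T,V}; candidates ⊆ {B,J,Q,S}.
M↔C: latent back-door arc(s) into M.
size 0: {}; under {} M still reaches {C,J,S,V} ∋ C.
size 1: {B}, {J}, {Q} …(+1); under {B} M still reaches {C,J,S,V} ∋ C.
size 2: {B,J}, {B,Q}, {B,S} …(+3); under {B,J} M still reaches {C,S,V} ∋ C.
M↔C cannot be blocked by any observed set — no back-door set.

M→C: no observed back-door set.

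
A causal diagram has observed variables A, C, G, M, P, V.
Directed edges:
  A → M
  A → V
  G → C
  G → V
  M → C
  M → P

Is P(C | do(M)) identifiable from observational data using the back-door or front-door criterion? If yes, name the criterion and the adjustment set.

desc(M)\{M}={C,P}; candidates ⊆ {A,G,V}.
∅: M⊥C given ∅ in G with M→· removed — back-door holds.
P(C|do(M)) = P(C|M) — no adjustment needed.

P(C|do(M)): backdoor, adjust for ∅.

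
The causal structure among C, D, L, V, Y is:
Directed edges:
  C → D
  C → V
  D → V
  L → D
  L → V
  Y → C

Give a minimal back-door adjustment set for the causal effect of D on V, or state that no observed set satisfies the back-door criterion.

desc(D)\{D}={V}; candidates ⊆ {C,L,Y}.
size 0: {}; under {} D still reaches {C,L,V,Y} ∋ V.
size 1: {C}, {L}, {Y}; under {C} D still reaches {L,V} ∋ V.
{C,L}: D⊥V given {C,L} in G with D→· removed — back-door holds.

D→V: minimal back-door set {C, L}.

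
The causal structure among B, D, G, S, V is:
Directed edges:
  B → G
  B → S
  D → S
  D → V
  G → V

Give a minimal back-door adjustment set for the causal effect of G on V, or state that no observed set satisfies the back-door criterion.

desc(G)\{G}={V}; candidates ⊆ {B,D,S}.
∅: G⊥V given ∅ in G with G→· removed — back-door holds.

G→V: minimal back-door set ∅.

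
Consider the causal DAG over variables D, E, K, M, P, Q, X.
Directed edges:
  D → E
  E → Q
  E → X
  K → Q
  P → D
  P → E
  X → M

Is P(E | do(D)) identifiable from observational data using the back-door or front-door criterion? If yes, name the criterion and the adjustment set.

P(E|do(D)): backdoor, adjust for {P}.

desc(D)\{D}={E,M,Q,X}; candidates ⊆ {K,P}.
size 0: {}; under {} D still reaches {E,M,P,Q,X} ∋ E.
{P}: D⊥E given {P} in G with D→· removed — back-door holds.
P(E|do(D)) = Σ_{P} P(E|D,P)·P(P).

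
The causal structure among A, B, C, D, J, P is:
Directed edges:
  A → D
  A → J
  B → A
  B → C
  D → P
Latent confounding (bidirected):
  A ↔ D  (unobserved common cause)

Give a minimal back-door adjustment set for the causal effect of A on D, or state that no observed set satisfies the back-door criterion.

desc(A)\{A}={D,J,P}; candidates ⊆ {B,C}.
A↔D: latent back-door arc(s) into A.
size 0: {}; under {} A still reaches {B,C,D,P} ∋ D.
size 1: {B}, {C}; under {B} A still reaches {D,P} ∋ D.
size 2: {B,C}; under {B,C} A still reaches {D,P} ∋ D.
A↔D cannot be blocked by any observed set — no back-door set.

A→D: no observed back-door set.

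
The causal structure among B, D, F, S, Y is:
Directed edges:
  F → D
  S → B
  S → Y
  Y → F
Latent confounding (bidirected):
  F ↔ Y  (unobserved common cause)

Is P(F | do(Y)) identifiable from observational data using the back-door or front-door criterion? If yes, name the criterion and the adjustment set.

desc(Y)\{Y}={D,F}; candidates ⊆ {B,S}.
Y↔F: latent back-door arc(s) into Y.
size 0: {}; under {} Y still reaches {B,D,F,S} ∋ F.
size 1: {B}, {S}; under {B} Y still reaches {D,F,S} ∋ F.
size 2: {B,S}; under {B,S} Y still reaches {D,F} ∋ F.
Y↔F cannot be blocked by any observed set — no back-door set.
No mediator lies on a directed Y→…→F path.
Neither criterion identifies P(F|do(Y)) in this graph.

P(F|do(Y)): not identifiable (no BD/FD set).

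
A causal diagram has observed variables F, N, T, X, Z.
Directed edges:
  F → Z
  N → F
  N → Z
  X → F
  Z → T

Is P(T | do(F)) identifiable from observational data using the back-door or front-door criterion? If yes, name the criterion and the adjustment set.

P(T|do(F)): backdoor, adjust for {N}.

desc(F)\{F}={T,Z}; candidates ⊆ {N,X}.
size 0: {}; under {} F still reaches {N,T,X,Z} ∋ T.
{N}: F⊥T given {N} in G with F→· removed — back-door holds.
P(T|do(F)) = Σ_{N} P(T|F,N)·P(N).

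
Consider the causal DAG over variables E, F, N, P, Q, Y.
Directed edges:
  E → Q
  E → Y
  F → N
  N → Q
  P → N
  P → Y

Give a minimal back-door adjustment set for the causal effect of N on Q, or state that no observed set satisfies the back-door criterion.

N→Q: minimal back-door set ∅.

desc(N)\{N}={Q}; candidates ⊆ {E,F,P,Y}.
∅: N⊥Q given ∅ in G with N→· removed — back-door holds.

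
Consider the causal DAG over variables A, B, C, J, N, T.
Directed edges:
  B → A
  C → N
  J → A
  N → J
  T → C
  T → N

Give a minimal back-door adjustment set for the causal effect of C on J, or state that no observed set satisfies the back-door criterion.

C→J: minimal back-door set {T}.

desc(C)\{C}={A,J,N}; candidates ⊆ {B,T}.
size 0: {}; under {} C still reaches {A,J,N,T} ∋ J.
{T}: C⊥J given {T} in G with C→· removed — back-door holds.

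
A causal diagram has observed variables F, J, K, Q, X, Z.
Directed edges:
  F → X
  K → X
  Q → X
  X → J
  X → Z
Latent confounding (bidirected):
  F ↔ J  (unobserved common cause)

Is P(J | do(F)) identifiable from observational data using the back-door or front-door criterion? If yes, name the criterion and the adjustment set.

desc(F)\{F}={J,X,Z}; candidates ⊆ {K,Q}.
F↔J: latent back-door arc(s) into F.
size 0: {}; under {} F still reaches {J} ∋ J.
size 1: {K}, {Q}; under {K} F still reaches {J} ∋ J.
size 2: {K,Q}; under {K,Q} F still reaches {J} ∋ J.
F↔J cannot be blocked by any observed set — no back-door set.
{X}: (i) intercepts every directed F→J path; (ii) no back-door F→{X}; (iii) {F} blocks every back-door {X}→J. Front-door holds.
P(J|do(F)) = Σ_{X} P(X|F) Σ_{F'} P(J|X,F')P(F').

P(J|do(F)): frontdoor, adjust for {X}.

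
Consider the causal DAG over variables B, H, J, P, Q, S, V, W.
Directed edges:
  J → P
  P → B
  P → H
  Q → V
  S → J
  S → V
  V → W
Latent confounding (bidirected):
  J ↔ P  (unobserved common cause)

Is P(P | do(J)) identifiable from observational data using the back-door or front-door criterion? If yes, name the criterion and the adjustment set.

P(P|do(J)): not identifiable (no BD/FD set).

desc(J)\{J}={B,H,P}; candidates ⊆ {Q,S,V,W}.
J↔P: latent back-door arc(s) into J.
size 0: {}; under {} J still reaches {B,H,P,S,V,W} ∋ P.
size 1: {Q}, {S}, {V} …(+1); under {Q} J still reaches {B,H,P,S,V,W} ∋ P.
size 2: {Q,S}, {Q,V}, {Q,W} …(+3); under {Q,S} J still reaches {B,H,P} ∋ P.
J↔P cannot be blocked by any observed set — no back-door set.
No mediator lies on a directed J→…→P path.
Neither criterion identifies P(P|do(J)) in this graph.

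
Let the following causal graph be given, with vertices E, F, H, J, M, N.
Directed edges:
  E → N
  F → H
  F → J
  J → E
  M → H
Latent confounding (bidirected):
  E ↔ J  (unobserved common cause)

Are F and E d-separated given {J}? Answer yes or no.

Bayes-Ball from F | {J} reaches {E,H,N}.
E ∈ reach(F|{J}) ⇒ F ⊥̸ E | {J}.

No — F and E are d-connected given {J}.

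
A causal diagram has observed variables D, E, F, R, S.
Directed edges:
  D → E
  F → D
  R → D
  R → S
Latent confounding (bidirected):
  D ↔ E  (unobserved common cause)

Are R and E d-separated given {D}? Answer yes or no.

Bayes-Ball from R | {D} reaches {E,F,S}.
E ∈ reach(R|{D}) ⇒ R ⊥̸ E | {D}.

No — R and E are d-connected given {D}.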